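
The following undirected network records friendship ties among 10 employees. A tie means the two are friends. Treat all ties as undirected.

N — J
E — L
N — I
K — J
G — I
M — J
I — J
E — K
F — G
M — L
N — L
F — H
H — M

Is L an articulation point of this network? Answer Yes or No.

Even without L, every remaining node can still reach every other (the residual graph is connected), so L is not a cut vertex.

No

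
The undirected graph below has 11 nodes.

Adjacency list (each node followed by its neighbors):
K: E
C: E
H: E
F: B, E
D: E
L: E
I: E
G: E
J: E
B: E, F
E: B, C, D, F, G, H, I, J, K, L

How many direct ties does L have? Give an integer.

L is directly tied to E. That is 1 neighbor, so the degree of L is 1.

1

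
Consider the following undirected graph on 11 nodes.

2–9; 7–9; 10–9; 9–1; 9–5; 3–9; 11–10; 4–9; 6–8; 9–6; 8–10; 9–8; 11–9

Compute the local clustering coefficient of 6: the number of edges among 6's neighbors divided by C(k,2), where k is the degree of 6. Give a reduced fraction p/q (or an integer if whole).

1

6's neighbors: 8 and 9 (k = 2).
Possible neighbor pairs: C(2,2) = 1. Edges among them: 8–9 → e = 1.
Clustering(6) = 1/1.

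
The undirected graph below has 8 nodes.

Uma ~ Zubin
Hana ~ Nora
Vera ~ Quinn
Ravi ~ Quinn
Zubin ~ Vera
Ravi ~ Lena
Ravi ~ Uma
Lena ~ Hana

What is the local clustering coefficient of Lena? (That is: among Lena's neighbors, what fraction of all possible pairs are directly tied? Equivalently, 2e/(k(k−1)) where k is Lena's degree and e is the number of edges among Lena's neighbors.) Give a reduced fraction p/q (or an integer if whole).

0

Lena's neighbors: Hana and Ravi (k = 2).
Possible neighbor pairs: C(2,2) = 1. Edges among them: none → e = 0.
Clustering(Lena) = 0/1.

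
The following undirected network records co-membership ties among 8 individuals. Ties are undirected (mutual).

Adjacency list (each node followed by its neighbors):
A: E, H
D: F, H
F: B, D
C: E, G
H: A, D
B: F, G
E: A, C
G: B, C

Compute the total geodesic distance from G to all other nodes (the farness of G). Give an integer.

Distances from G: A:3, B:1, C:1, D:3, E:2, F:2, H:4.
Sum = 3 + 1 + 1 + 3 + 2 + 2 + 4 = 16.

16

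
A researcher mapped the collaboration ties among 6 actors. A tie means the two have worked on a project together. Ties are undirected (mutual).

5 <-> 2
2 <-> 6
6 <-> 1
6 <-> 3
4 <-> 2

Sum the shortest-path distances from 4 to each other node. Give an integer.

Distances from 4: 1:3, 2:1, 3:3, 5:2, 6:2.
Sum = 3 + 1 + 3 + 2 + 2 = 11.

11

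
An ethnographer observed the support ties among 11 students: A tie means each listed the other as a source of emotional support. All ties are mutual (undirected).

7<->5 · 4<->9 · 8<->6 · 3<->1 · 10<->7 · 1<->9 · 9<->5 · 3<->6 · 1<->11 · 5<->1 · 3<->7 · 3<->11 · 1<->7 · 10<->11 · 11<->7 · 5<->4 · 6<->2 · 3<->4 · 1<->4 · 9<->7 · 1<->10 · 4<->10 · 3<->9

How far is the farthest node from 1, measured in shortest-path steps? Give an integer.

3

Distances from 1: 2:3, 3:1, 4:1, 5:1, 6:2, 7:1, 8:3, 9:1, 10:1, 11:1.
The largest is 3 (to 2 and 8), so the eccentricity of 1 is 3.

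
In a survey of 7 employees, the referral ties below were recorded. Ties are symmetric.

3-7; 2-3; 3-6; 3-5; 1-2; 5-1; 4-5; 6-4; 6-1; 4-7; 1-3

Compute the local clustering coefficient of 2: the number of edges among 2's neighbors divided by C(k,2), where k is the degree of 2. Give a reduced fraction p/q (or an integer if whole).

2's neighbors: 1 and 3 (k = 2).
Possible neighbor pairs: C(2,2) = 1. Edges among them: 1–3 → e = 1.
Clustering(2) = 1/1.

1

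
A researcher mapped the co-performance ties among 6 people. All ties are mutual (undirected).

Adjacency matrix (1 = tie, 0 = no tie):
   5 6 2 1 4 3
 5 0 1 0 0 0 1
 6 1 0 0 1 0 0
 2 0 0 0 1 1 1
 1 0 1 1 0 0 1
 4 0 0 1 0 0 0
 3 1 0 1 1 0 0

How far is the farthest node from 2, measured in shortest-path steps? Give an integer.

Distances from 2: 1:1, 3:1, 4:1, 5:2, 6:2.
The largest is 2 (to 6 and 5), so the eccentricity of 2 is 2.

2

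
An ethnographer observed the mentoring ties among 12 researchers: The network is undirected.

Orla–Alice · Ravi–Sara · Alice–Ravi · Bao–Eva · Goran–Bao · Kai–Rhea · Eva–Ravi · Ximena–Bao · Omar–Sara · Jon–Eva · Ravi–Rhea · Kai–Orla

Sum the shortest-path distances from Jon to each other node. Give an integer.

32

Distances from Jon: Alice:3, Bao:2, Eva:1, Goran:3, Kai:4, Omar:4, Orla:4, Ravi:2, Rhea:3, Sara:3, Ximena:3.
Sum = 3 + 2 + 1 + 3 + 4 + 4 + 4 + 2 + 3 + 3 + 3 = 32.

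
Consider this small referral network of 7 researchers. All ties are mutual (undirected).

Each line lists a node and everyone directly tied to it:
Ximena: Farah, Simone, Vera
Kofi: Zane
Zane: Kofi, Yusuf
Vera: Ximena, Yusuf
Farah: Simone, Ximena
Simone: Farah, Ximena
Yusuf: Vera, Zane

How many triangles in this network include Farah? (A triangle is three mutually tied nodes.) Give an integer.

1

Farah's neighbors: Simone and Ximena.
Neighbor pairs that are themselves tied: Farah–Simone–Ximena. Each forms one triangle with Farah, for 1 in total.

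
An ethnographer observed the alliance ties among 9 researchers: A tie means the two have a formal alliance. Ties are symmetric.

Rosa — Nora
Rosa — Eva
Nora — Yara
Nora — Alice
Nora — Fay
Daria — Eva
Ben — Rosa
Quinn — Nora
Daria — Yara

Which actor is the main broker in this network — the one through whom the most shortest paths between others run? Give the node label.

Unnormalized betweenness of each node: Alice:0, Ben:0, Daria:1, Eva:2, Fay:0, Nora:20, Quinn:0, Rosa:11, Yara:4.
Nora has the largest value, 20, making it the main broker — the node through which the most shortest paths run.

Nora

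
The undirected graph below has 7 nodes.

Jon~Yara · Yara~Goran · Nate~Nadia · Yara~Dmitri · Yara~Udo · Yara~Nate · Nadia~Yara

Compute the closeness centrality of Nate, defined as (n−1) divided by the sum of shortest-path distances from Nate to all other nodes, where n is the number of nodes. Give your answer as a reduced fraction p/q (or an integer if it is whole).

Distances from Nate: Dmitri:2, Goran:2, Jon:2, Nadia:1, Udo:2, Yara:1. Sum = 10.
n = 7, so closeness = 6/10 = 3/5.

3/5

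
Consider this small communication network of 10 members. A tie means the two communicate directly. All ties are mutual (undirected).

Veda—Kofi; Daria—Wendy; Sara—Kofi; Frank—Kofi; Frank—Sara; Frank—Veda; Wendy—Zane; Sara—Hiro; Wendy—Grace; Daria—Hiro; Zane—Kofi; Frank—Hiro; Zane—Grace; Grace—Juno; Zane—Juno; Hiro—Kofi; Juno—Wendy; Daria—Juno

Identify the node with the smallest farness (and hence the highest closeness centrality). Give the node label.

Farness (sum of distances to all others) for each node — Daria:16, Frank:17, Grace:19, Hiro:15, Juno:17, Kofi:13, Sara:18, Veda:20, Wendy:17, Zane:14.
The smallest farness is 13, for Kofi, so Kofi has the highest closeness.

Kofi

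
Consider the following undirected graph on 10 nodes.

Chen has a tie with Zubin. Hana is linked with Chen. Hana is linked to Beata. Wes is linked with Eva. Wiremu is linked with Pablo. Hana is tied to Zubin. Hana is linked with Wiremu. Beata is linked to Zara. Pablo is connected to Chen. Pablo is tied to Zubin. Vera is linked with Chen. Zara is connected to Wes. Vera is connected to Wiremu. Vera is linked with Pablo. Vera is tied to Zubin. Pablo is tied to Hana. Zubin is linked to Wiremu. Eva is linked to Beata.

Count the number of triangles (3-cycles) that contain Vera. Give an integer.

Vera's neighbors: Chen, Pablo, Wiremu, and Zubin.
Neighbor pairs that are themselves tied: Vera–Chen–Pablo; Vera–Chen–Zubin; Vera–Pablo–Wiremu; Vera–Pablo–Zubin; Vera–Wiremu–Zubin. Each forms one triangle with Vera, for 5 in total.

5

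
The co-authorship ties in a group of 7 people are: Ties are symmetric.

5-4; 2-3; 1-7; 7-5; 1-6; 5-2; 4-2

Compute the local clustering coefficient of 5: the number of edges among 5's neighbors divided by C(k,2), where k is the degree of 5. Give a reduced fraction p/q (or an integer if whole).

1/3

5's neighbors: 2, 4, and 7 (k = 3).
Possible neighbor pairs: C(3,2) = 3. Edges among them: 2–4 → e = 1.
Clustering(5) = 1/3.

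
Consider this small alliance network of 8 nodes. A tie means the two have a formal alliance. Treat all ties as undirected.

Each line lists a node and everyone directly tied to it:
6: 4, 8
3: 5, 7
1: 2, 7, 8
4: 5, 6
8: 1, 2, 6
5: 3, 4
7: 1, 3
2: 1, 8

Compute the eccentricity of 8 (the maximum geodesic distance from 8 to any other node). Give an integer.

3

Distances from 8: 1:1, 2:1, 3:3, 4:2, 5:3, 6:1, 7:2.
The largest is 3 (to 5 and 3), so the eccentricity of 8 is 3.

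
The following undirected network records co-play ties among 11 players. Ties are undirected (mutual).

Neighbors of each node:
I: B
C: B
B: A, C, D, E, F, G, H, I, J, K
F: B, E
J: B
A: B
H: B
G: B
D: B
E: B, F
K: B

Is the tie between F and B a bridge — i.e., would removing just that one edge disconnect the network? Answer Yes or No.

Even without that edge, F still reaches B via F – E – B, so the network stays connected. Not a bridge.

No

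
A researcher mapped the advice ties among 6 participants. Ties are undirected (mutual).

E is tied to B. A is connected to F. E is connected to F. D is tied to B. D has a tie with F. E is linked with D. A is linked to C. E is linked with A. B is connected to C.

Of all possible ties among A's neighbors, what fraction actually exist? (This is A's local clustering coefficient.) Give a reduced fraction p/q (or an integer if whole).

A's neighbors: C, E, and F (k = 3).
Possible neighbor pairs: C(3,2) = 3. Edges among them: E–F → e = 1.
Clustering(A) = 1/3.

1/3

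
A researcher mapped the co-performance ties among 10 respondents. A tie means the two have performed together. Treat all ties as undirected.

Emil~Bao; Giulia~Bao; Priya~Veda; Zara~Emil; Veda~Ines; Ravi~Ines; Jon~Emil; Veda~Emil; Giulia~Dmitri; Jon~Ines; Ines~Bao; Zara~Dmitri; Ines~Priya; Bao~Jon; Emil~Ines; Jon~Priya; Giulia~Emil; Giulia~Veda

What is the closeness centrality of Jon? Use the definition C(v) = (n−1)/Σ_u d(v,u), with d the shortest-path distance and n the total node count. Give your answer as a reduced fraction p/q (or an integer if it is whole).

3/5

Distances from Jon: Bao:1, Dmitri:3, Emil:1, Giulia:2, Ines:1, Priya:1, Ravi:2, Veda:2, Zara:2. Sum = 15.
n = 10, so closeness = 9/15 = 3/5.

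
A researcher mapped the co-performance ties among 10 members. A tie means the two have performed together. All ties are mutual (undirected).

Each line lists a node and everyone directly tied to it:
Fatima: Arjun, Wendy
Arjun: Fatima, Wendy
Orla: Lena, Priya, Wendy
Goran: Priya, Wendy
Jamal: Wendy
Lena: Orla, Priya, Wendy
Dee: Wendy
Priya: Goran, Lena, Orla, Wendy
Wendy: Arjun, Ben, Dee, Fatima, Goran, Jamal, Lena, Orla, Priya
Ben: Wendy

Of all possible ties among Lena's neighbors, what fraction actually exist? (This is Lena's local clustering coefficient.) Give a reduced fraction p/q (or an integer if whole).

Lena's neighbors: Orla, Priya, and Wendy (k = 3).
Possible neighbor pairs: C(3,2) = 3. Edges among them: Orla–Priya, Orla–Wendy, Priya–Wendy → e = 3.
Clustering(Lena) = 3/3 = 1.

1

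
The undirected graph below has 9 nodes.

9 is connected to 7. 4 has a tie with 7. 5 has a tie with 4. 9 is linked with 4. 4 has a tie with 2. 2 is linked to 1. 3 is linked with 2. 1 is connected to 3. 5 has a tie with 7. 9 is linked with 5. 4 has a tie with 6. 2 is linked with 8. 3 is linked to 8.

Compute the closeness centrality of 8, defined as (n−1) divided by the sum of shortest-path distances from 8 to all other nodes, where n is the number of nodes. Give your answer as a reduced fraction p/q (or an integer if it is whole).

Distances from 8: 1:2, 2:1, 3:1, 4:2, 5:3, 6:3, 7:3, 9:3. Sum = 18.
n = 9, so closeness = 8/18 = 4/9.

4/9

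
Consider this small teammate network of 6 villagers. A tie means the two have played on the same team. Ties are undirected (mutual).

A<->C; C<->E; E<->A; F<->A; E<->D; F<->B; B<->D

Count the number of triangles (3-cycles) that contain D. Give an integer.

0

D's neighbors are B and E, but none of them are tied to each other, so no triangle contains D.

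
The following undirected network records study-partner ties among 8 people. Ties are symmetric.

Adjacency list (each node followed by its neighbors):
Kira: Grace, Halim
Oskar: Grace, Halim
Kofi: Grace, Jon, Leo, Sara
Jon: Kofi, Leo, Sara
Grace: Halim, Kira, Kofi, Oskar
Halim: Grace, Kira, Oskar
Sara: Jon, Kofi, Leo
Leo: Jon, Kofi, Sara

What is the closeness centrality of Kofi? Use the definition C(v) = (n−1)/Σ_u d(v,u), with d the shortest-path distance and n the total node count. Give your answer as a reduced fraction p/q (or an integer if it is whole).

7/10

Distances from Kofi: Grace:1, Halim:2, Jon:1, Kira:2, Leo:1, Oskar:2, Sara:1. Sum = 10.
n = 8, so closeness = 7/10.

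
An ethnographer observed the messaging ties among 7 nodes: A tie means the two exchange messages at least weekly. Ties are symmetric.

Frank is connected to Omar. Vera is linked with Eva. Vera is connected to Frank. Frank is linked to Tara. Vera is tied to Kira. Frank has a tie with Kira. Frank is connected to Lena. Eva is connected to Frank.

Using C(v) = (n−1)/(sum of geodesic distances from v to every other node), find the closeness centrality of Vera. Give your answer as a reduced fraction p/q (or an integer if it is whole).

Distances from Vera: Eva:1, Frank:1, Kira:1, Lena:2, Omar:2, Tara:2. Sum = 9.
n = 7, so closeness = 6/9 = 2/3.

2/3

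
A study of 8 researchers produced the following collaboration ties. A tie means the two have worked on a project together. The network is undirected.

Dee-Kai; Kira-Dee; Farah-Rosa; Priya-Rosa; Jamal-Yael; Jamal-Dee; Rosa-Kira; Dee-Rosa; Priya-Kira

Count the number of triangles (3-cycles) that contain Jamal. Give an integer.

0

Jamal's neighbors are Dee and Yael, but none of them are tied to each other, so no triangle contains Jamal.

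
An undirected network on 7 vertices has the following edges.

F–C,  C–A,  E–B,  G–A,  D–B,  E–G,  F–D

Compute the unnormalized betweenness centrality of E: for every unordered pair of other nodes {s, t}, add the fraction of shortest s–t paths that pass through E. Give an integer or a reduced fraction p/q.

3

Pairs whose geodesics pass through E — G–D: 1; G–B: 1; A–B: 1.
All other pairs contribute 0.
Summing the contributions gives betweenness(E) = 3.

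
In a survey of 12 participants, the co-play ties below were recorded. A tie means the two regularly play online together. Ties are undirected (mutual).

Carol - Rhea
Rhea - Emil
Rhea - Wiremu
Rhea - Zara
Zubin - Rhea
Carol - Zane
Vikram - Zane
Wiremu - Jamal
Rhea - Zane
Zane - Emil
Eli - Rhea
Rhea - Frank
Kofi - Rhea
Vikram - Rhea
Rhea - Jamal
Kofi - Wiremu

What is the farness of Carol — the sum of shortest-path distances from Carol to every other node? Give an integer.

20

Distances from Carol: Eli:2, Emil:2, Frank:2, Jamal:2, Kofi:2, Rhea:1, Vikram:2, Wiremu:2, Zane:1, Zara:2, Zubin:2.
Sum = 2 + 2 + 2 + 2 + 2 + 1 + 2 + 2 + 1 + 2 + 2 = 20.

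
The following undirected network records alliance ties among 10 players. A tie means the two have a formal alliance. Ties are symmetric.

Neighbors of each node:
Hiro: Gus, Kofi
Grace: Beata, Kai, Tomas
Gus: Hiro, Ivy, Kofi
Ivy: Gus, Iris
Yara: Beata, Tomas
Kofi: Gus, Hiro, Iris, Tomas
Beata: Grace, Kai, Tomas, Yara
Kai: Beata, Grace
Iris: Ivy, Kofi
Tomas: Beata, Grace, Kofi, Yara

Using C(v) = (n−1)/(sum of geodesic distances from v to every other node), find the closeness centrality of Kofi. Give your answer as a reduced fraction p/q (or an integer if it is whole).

3/5

Distances from Kofi: Beata:2, Grace:2, Gus:1, Hiro:1, Iris:1, Ivy:2, Kai:3, Tomas:1, Yara:2. Sum = 15.
n = 10, so closeness = 9/15 = 3/5.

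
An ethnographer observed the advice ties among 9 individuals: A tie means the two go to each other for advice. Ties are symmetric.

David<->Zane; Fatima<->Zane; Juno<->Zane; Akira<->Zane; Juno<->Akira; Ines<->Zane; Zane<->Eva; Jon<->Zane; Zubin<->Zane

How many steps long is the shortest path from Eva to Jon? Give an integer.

One shortest route is Eva – Zane – Jon, which uses 2 edges, and Eva and Jon are not directly tied, so nothing shorter exists. So d(Eva,Jon) = 2.

2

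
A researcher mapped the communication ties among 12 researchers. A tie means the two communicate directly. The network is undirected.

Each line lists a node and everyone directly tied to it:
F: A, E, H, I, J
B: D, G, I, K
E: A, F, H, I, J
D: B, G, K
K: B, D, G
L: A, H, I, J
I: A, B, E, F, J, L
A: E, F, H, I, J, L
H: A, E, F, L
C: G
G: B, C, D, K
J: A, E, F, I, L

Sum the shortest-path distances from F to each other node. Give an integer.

22

Distances from F: A:1, B:2, C:4, D:3, E:1, G:3, H:1, I:1, J:1, K:3, L:2.
Sum = 1 + 2 + 4 + 3 + 1 + 3 + 1 + 1 + 1 + 3 + 2 = 22.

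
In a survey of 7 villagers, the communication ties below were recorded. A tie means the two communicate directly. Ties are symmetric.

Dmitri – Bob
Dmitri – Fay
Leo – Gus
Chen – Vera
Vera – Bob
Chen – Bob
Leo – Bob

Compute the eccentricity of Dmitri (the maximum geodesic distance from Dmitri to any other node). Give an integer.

3

Distances from Dmitri: Bob:1, Chen:2, Fay:1, Gus:3, Leo:2, Vera:2.
The largest is 3 (to Gus), so the eccentricity of Dmitri is 3.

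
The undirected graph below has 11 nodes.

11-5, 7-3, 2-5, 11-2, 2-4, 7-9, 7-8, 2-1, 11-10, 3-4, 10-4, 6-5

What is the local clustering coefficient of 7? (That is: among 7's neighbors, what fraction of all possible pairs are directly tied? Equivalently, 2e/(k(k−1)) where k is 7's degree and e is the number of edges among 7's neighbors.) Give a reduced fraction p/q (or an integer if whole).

7's neighbors: 3, 8, and 9 (k = 3).
Possible neighbor pairs: C(3,2) = 3. Edges among them: none → e = 0.
Clustering(7) = 0/3 = 0.

0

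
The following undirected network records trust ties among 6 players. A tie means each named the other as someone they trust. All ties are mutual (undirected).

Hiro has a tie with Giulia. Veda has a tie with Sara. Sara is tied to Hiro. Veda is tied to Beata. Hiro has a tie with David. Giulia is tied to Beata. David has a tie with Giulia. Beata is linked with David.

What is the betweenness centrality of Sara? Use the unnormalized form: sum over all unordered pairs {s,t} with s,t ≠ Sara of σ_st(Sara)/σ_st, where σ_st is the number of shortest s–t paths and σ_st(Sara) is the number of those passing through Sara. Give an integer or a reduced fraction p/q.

Pairs whose geodesics pass through Sara — Hiro–Veda: 1.
All other pairs contribute 0.
Summing the contributions gives betweenness(Sara) = 1.

1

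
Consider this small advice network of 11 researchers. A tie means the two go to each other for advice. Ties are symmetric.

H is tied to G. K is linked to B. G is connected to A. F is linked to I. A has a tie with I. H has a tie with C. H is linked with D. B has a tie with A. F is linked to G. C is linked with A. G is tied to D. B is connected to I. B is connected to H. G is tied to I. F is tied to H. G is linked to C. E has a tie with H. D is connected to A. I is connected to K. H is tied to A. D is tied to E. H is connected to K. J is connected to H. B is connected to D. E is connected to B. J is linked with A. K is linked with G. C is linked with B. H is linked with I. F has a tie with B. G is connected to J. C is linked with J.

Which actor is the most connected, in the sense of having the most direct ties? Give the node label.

H

Degrees — A:7, B:8, C:5, D:5, E:3, F:4, G:8, H:10, I:6, J:4, K:4.
The maximum is 10, attained only by H.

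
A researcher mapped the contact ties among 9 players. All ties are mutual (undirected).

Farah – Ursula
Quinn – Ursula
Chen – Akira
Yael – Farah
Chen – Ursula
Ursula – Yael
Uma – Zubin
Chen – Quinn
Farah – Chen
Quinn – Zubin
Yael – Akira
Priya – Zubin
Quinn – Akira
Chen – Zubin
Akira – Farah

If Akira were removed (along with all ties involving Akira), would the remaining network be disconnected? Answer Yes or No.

Even without Akira, every remaining node can still reach every other (the residual graph is connected), so Akira is not a cut vertex.

No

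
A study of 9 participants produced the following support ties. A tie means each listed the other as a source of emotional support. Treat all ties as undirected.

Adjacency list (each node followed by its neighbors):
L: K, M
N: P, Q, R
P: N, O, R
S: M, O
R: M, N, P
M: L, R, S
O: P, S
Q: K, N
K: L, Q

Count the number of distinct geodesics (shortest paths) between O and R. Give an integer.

1

The shortest distance is 2, and the only length-2 path is O–P–R. So there is exactly 1 shortest path.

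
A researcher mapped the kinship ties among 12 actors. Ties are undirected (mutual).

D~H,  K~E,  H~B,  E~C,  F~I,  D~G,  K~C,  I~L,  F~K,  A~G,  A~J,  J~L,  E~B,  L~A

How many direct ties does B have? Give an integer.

B is directly tied to E and H. That is 2 neighbors, so the degree of B is 2.

2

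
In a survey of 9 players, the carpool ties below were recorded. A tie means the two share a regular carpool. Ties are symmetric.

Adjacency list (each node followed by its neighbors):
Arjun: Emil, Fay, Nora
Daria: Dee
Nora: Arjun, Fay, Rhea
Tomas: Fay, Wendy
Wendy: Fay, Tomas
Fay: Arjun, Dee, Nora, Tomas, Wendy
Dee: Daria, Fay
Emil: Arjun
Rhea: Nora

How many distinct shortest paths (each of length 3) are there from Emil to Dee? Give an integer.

1

The shortest distance is 3, and the only length-3 path is Emil–Arjun–Fay–Dee. So there is exactly 1 shortest path.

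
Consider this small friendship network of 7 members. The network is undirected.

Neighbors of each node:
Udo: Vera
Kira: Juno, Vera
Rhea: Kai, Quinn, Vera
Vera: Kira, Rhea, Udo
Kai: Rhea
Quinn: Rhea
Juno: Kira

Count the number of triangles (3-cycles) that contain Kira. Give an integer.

0

Kira's neighbors are Juno and Vera, but none of them are tied to each other, so no triangle contains Kira.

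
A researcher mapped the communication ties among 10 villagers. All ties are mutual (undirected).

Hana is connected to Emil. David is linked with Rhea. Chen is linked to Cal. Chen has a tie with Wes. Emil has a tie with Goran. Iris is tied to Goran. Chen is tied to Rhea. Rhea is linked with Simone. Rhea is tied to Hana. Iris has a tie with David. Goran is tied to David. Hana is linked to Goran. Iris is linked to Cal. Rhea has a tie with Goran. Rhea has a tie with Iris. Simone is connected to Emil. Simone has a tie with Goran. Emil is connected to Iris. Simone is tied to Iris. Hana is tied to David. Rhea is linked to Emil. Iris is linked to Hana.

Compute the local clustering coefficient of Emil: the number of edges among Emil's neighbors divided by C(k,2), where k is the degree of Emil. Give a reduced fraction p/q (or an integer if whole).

9/10

Emil's neighbors: Goran, Hana, Iris, Rhea, and Simone (k = 5).
Possible neighbor pairs: C(5,2) = 10. Edges among them: Goran–Hana, Goran–Iris, Goran–Rhea, Goran–Simone, Hana–Iris, Hana–Rhea, Iris–Rhea, Iris–Simone, Rhea–Simone → e = 9.
Clustering(Emil) = 9/10.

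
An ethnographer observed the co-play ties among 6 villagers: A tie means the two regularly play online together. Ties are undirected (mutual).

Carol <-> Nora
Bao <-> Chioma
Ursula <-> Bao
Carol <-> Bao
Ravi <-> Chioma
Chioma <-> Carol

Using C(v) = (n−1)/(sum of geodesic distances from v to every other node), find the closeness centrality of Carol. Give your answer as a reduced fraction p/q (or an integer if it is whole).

Distances from Carol: Bao:1, Chioma:1, Nora:1, Ravi:2, Ursula:2. Sum = 7.
n = 6, so closeness = 5/7.

5/7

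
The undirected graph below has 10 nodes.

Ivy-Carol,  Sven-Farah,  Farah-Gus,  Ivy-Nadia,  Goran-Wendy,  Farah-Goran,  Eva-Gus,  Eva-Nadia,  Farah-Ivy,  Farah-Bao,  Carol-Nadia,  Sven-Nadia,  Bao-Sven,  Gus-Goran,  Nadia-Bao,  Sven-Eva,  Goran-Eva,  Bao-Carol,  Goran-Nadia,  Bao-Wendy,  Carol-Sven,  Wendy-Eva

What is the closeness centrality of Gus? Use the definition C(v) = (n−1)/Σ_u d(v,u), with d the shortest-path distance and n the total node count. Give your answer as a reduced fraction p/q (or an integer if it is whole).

Distances from Gus: Bao:2, Carol:3, Eva:1, Farah:1, Goran:1, Ivy:2, Nadia:2, Sven:2, Wendy:2. Sum = 16.
n = 10, so closeness = 9/16.

9/16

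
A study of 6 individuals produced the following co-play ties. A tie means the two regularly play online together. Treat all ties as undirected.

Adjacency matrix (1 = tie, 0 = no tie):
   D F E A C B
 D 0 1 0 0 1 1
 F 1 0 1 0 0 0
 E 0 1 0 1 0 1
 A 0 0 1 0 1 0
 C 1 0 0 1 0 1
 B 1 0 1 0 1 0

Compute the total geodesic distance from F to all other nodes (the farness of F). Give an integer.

8

Distances from F: A:2, B:2, C:2, D:1, E:1.
Sum = 2 + 2 + 2 + 1 + 1 = 8.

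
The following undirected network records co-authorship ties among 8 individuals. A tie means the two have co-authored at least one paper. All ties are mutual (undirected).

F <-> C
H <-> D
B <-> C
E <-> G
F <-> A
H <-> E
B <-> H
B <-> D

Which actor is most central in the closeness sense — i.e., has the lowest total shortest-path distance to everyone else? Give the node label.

Farness (sum of distances to all others) for each node — A:25, B:13, C:15, D:16, E:18, F:19, G:24, H:14.
The smallest farness is 13, for B, so B has the highest closeness.

B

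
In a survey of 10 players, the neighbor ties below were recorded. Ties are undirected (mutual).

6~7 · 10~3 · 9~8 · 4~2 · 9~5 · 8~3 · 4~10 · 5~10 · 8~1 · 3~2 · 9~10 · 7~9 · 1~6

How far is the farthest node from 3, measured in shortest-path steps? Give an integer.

3

Distances from 3: 1:2, 2:1, 4:2, 5:2, 6:3, 7:3, 8:1, 9:2, 10:1.
The largest is 3 (to 7 and 6), so the eccentricity of 3 is 3.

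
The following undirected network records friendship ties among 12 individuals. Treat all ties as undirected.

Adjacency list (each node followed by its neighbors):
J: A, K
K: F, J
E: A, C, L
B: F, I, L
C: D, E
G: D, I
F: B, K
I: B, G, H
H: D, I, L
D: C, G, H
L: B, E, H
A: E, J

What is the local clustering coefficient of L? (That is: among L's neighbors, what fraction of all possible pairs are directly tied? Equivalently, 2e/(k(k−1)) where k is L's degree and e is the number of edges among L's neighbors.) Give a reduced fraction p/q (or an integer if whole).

L's neighbors: B, E, and H (k = 3).
Possible neighbor pairs: C(3,2) = 3. Edges among them: none → e = 0.
Clustering(L) = 0/3 = 0.

0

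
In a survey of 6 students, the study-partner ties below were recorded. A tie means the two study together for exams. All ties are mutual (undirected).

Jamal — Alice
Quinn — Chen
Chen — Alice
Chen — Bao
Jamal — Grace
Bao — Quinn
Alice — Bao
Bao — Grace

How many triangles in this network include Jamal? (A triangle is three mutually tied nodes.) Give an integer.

0

Jamal's neighbors are Alice and Grace, but none of them are tied to each other, so no triangle contains Jamal.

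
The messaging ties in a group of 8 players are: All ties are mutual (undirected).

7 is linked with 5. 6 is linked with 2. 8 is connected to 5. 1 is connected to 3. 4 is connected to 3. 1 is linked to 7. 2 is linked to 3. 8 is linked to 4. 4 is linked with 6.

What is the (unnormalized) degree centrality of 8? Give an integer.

8 is directly tied to 4 and 5. That is 2 neighbors, so the degree of 8 is 2.

2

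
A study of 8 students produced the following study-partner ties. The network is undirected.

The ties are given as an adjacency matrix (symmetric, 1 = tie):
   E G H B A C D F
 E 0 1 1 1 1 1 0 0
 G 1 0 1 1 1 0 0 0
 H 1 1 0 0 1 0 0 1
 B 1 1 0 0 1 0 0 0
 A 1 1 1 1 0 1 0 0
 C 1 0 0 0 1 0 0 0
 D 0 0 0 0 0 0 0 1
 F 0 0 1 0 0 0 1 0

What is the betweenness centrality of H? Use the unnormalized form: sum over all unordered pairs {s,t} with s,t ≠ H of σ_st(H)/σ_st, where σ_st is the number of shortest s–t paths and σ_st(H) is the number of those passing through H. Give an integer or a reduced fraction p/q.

10

Pairs whose geodesics pass through H — E–D: 1; E–F: 1; G–D: 1; G–F: 1; B–D: 3/3; B–F: 3/3; A–D: 1; A–F: 1; C–D: 2/2; C–F: 2/2.
All other pairs contribute 0.
Summing the contributions gives betweenness(H) = 10.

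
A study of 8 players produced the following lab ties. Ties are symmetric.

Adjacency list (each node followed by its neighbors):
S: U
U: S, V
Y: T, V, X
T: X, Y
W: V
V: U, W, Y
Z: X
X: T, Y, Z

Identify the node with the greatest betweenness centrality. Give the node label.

V

Unnormalized betweenness of each node: S:0, T:0, U:6, V:14, W:0, X:6, Y:12, Z:0.
V has the largest value, 14, making it the main broker — the node through which the most shortest paths run.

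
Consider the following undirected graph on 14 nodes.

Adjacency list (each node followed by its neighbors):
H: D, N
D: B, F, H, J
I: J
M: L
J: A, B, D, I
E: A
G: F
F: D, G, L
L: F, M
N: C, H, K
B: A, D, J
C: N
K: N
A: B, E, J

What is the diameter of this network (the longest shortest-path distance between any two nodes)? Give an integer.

6

Eccentricity of each node (its greatest distance to any other): A:5, B:4, C:6, D:3, E:6, F:4, G:5, H:4, I:5, J:4, K:6, L:5, M:6, N:5.
The maximum eccentricity is 6, realized for instance by the pair E–C via E – A – B – D – H – N – C. So the diameter is 6.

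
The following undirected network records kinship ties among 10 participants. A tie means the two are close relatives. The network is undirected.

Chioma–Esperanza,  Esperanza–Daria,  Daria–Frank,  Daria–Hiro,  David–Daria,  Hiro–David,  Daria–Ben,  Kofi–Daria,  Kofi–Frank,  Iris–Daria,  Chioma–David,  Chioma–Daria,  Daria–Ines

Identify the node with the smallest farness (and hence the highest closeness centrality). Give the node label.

Farness (sum of distances to all others) for each node — Ben:17, Chioma:15, Daria:9, David:15, Esperanza:16, Frank:16, Hiro:16, Ines:17, Iris:17, Kofi:16.
The smallest farness is 9, for Daria, so Daria has the highest closeness.

Daria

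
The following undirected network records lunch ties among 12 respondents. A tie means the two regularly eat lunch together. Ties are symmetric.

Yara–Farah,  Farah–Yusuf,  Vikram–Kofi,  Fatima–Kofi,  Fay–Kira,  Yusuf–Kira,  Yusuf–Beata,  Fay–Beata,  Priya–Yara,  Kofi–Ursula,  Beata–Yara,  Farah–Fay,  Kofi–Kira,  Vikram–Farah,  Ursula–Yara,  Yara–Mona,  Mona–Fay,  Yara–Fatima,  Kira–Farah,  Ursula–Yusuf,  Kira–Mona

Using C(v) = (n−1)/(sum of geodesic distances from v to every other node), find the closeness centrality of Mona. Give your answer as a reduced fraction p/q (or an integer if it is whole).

Distances from Mona: Beata:2, Farah:2, Fatima:2, Fay:1, Kira:1, Kofi:2, Priya:2, Ursula:2, Vikram:3, Yara:1, Yusuf:2. Sum = 20.
n = 12, so closeness = 11/20.

11/20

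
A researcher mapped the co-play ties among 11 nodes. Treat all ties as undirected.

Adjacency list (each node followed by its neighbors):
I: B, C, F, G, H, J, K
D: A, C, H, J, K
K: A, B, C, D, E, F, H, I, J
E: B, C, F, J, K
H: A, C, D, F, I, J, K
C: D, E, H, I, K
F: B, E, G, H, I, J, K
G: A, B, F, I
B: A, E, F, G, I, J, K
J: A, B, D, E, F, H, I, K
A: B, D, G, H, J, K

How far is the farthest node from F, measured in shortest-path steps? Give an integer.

2

Distances from F: A:2, B:1, C:2, D:2, E:1, G:1, H:1, I:1, J:1, K:1.
The largest is 2 (to A, D, and C), so the eccentricity of F is 2.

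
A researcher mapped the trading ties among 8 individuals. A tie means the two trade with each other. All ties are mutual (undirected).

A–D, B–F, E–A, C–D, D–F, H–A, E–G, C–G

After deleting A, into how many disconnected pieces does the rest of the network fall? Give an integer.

Without A, the remaining ties split the others into: {B, C, D, E, F, G}; {H}.
That's 2 separate components.

2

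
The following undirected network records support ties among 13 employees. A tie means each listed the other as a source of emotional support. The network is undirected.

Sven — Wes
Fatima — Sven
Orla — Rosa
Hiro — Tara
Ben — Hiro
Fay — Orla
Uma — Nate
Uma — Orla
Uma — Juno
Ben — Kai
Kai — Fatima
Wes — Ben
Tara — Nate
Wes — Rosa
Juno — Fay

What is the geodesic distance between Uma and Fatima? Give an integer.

5

One shortest route is Uma – Orla – Rosa – Wes – Sven – Fatima, which uses 5 edges, and at distance 4 from Uma we only reach {Ben, Sven}, which does not include Fatima. So d(Uma,Fatima) = 5.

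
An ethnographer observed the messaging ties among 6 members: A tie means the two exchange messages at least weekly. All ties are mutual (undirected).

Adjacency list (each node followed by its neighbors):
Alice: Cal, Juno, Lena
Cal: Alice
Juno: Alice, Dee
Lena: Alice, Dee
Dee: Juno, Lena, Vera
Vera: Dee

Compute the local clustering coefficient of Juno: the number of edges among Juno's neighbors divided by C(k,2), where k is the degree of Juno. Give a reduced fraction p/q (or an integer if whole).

0

Juno's neighbors: Alice and Dee (k = 2).
Possible neighbor pairs: C(2,2) = 1. Edges among them: none → e = 0.
Clustering(Juno) = 0/1.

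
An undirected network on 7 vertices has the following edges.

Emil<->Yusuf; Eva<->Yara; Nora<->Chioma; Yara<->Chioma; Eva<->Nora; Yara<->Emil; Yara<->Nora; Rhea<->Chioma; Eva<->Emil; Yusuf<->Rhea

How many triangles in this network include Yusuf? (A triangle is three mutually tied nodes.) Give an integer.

Yusuf's neighbors are Emil and Rhea, but none of them are tied to each other, so no triangle contains Yusuf.

0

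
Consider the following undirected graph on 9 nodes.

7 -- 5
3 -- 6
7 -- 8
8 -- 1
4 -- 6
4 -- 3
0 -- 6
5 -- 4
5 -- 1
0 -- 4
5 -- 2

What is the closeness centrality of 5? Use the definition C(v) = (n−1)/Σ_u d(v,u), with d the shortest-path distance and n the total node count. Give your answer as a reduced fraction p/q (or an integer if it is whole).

Distances from 5: 0:2, 1:1, 2:1, 3:2, 4:1, 6:2, 7:1, 8:2. Sum = 12.
n = 9, so closeness = 8/12 = 2/3.

2/3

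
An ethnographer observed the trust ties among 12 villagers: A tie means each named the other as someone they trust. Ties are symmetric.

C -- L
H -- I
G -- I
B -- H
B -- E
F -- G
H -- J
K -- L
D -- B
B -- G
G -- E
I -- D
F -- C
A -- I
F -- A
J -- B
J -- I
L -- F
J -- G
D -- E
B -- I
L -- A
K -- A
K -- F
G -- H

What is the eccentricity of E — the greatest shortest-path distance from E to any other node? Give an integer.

3

Distances from E: A:3, B:1, C:3, D:1, F:2, G:1, H:2, I:2, J:2, K:3, L:3.
The largest is 3 (to A, K, C, and L), so the eccentricity of E is 3.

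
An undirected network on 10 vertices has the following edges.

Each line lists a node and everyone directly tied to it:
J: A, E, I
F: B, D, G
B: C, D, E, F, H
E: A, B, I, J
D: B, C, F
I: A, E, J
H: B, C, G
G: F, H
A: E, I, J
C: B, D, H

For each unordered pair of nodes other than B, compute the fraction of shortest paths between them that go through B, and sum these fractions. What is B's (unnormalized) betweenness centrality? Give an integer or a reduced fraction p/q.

Pairs whose geodesics pass through B — G–J: 2/2; G–A: 2/2; G–I: 2/2; G–E: 2/2; H–D: 1/2; H–F: 1/2; H–J: 1; H–A: 1; H–I: 1; H–E: 1; D–J: 1; D–A: 1; D–I: 1; D–E: 1 … (+9 more pairs).
All other pairs contribute 0.
Summing the contributions gives betweenness(B) = 43/2.

43/2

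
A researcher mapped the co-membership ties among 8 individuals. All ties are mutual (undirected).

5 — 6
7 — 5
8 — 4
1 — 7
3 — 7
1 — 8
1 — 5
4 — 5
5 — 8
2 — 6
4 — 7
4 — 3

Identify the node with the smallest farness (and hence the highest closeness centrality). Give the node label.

Farness (sum of distances to all others) for each node — 1:12, 2:19, 3:15, 4:11, 5:9, 6:13, 7:11, 8:12.
The smallest farness is 9, for 5, so 5 has the highest closeness.

5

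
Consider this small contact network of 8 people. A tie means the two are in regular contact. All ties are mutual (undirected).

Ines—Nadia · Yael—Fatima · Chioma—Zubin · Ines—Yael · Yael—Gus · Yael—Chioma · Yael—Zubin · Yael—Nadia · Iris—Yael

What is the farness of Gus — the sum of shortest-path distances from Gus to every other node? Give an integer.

Distances from Gus: Chioma:2, Fatima:2, Ines:2, Iris:2, Nadia:2, Yael:1, Zubin:2.
Sum = 2 + 2 + 2 + 2 + 2 + 1 + 2 = 13.

13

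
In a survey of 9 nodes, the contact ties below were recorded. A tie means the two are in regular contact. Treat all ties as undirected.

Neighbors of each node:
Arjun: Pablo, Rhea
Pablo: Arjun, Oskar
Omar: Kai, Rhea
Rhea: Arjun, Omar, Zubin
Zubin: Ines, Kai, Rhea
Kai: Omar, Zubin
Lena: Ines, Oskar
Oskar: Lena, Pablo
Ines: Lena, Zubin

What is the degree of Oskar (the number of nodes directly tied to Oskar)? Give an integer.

2

Oskar is directly tied to Lena and Pablo. That is 2 neighbors, so the degree of Oskar is 2.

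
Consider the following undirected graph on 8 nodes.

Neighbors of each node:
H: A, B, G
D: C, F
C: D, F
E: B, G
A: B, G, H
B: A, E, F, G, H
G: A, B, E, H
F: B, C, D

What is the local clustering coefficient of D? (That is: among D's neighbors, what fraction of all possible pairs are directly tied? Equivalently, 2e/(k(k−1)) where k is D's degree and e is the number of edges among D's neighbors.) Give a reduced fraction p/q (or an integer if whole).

1

D's neighbors: C and F (k = 2).
Possible neighbor pairs: C(2,2) = 1. Edges among them: C–F → e = 1.
Clustering(D) = 1/1.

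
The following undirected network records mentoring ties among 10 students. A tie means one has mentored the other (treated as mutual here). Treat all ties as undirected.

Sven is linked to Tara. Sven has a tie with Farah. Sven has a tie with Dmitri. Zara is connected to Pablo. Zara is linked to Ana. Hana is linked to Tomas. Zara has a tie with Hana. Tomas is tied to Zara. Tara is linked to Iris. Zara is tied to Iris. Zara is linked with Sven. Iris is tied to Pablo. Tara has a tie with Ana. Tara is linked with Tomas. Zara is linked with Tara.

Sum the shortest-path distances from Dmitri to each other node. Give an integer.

22

Distances from Dmitri: Ana:3, Farah:2, Hana:3, Iris:3, Pablo:3, Sven:1, Tara:2, Tomas:3, Zara:2.
Sum = 3 + 2 + 3 + 3 + 3 + 1 + 2 + 3 + 2 = 22.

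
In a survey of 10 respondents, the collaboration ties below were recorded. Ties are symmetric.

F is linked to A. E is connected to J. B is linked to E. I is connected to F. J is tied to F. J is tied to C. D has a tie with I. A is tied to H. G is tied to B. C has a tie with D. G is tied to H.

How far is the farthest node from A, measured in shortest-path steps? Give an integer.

3

Distances from A: B:3, C:3, D:3, E:3, F:1, G:2, H:1, I:2, J:2.
The largest is 3 (to B, D, C, and E), so the eccentricity of A is 3.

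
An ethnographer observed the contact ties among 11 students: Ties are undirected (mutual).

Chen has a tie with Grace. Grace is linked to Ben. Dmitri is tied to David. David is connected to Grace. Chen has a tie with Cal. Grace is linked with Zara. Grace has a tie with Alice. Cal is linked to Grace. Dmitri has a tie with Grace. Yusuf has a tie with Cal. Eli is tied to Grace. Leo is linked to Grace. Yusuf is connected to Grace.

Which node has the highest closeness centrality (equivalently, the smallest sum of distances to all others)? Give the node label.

Farness (sum of distances to all others) for each node — Alice:19, Ben:19, Cal:17, Chen:18, David:18, Dmitri:18, Eli:19, Grace:10, Leo:19, Yusuf:18, Zara:19.
The smallest farness is 10, for Grace, so Grace has the highest closeness.

Grace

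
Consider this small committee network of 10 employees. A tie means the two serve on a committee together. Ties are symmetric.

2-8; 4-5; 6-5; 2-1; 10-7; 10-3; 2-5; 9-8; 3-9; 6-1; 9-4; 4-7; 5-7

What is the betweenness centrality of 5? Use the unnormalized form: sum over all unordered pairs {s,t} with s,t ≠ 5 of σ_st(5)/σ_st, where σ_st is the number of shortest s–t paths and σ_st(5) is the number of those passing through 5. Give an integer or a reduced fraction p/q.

Pairs whose geodesics pass through 5 — 10–6: 1; 10–1: 2/2; 10–2: 1; 7–6: 1; 7–1: 2/2; 7–2: 1; 7–8: 1/2; 4–6: 1; 4–1: 2/2; 4–2: 1; 6–2: 1/2; 6–8: 1/2; 6–9: 1; 6–3: 2/2.
All other pairs contribute 0.
Summing the contributions gives betweenness(5) = 25/2.

25/2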